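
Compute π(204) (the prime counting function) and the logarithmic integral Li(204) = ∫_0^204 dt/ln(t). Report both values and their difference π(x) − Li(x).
π(204) = 46;  Li(204) ≈ 50.95;  π(x) − Li(x) ≈ -4.95.

Direct count of primes ≤ 204 gives π(204) = 46. Numerical evaluation of the logarithmic integral gives Li(204) ≈ 50.95. The difference π(x) − Li(x) ≈ -4.95 is typically negative for small/moderate x (Li(x) overestimates), though Littlewood's theorem shows this sign changes infinitely often.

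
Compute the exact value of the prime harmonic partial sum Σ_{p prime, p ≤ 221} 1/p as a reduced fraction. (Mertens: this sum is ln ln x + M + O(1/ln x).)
Σ 1/p = 3215488142498485484492183158345029261034221047849345857469577412562094716564064084247/1645783550795210387735581011435590727981167322669649249414629852197255934130751870910

π(221) = 47, so the primes ≤ 221 are [2, 3, 5, 7, 11, 13, 17, 19, 23, 29, 31, 37, 41, 43, 47, 53, 59, 61, 67, 71, 73, 79, 83, 89, 97, 101, 103, 107, 109, 113, 127, 131, 137, 139, 149, 151, 157, 163, 167, 173, 179, 181, 191, 193, 197, 199, 211]. Summing 1/p over these primes: 3215488142498485484492183158345029261034221047849345857469577412562094716564064084247/1645783550795210387735581011435590727981167322669649249414629852197255934130751870910 ≈ 1.9538. Mertens estimate ln ln(221) + 0.2615 ≈ 1.9476.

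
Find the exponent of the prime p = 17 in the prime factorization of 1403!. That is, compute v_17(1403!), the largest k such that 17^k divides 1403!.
v_17(1403!) = 86

Legendre's formula: v_p(n!) = Σ_{k ≥ 1} ⌊n / p^k⌋. For p = 17, n = 1403, the terms are:
  ⌊1403/17^1⌋ = ⌊1403/17⌋ = 82
  ⌊1403/17^2⌋ = ⌊1403/289⌋ = 4
(the next term ⌊1403/17^3⌋ = 0, terminating the sum). Summing: v_17(1403!) = 82 + 4 = 86.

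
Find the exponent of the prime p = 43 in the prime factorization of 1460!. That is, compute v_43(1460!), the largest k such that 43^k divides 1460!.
v_43(1460!) = 33

Legendre's formula: v_p(n!) = Σ_{k ≥ 1} ⌊n / p^k⌋. For p = 43, n = 1460, the terms are:
  ⌊1460/43^1⌋ = ⌊1460/43⌋ = 33
(the next term ⌊1460/43^2⌋ = 0, terminating the sum). Summing: v_43(1460!) = 33 = 33.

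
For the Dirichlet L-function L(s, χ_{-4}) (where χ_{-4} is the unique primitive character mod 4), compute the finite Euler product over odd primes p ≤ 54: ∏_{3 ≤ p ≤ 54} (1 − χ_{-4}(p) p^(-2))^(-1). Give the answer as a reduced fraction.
∏ = 6080498115610191266973991/6635764829241999360000000

The odd primes p ≤ 54 are [3, 5, 7, 11, 13, 17, 19, 23, 29, 31, 37, 41, 43, 47, 53]. For each, χ(p) = 1 if p ≡ 1 mod 4, χ(p) = −1 if p ≡ 3 mod 4. Taking (1 − χ(p)/p^2)^(-1) = p^2/(p^2 − χ(p)): (1 − (-1)/3^2)^(-1) · (1 − (1)/5^2)^(-1) · (1 − (-1)/7^2)^(-1) · (1 − (-1)/11^2)^(-1) · (1 − (1)/13^2)^(-1) · (1 − (1)/17^2)^(-1) · (1 − (-1)/19^2)^(-1) · (1 − (-1)/23^2)^(-1) · (1 − (1)/29^2)^(-1) · (1 − (-1)/31^2)^(-1) · (1 − (1)/37^2)^(-1) · (1 − (1)/41^2)^(-1) · (1 − (-1)/43^2)^(-1) · (1 − (-1)/47^2)^(-1) · (1 − (1)/53^2)^(-1) = 6080498115610191266973991/6635764829241999360000000.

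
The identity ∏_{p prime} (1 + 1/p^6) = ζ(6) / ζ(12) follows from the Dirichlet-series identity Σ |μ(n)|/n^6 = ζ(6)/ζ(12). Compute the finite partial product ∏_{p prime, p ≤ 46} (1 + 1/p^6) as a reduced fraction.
∏ = 1359712698137872510059489328104656331148295030771712937358491632747920000/1336862024495300077504819810119357413472366273194284637902602168232026717

The primes p ≤ 46 are [2, 3, 5, 7, 11, 13, 17, 19, 23, 29, 31, 37, 41, 43]. For each, (1 + 1/p^6) = (p^6 + 1)/p^6. Multiplying these fractions over p ∈ [2, 3, 5, 7, 11, 13, 17, 19, 23, 29, 31, 37, 41, 43] gives 1359712698137872510059489328104656331148295030771712937358491632747920000/1336862024495300077504819810119357413472366273194284637902602168232026717. (In the limit P → ∞ this tends to ζ(6)/ζ(12).)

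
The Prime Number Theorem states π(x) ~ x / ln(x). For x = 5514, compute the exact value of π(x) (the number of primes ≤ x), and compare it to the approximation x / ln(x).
π(5514) = 728;  x/ln(x) ≈ 640.04;  relative error ≈ 12.08%.

Directly count primes up to 5514: π(5514) = 728. The PNT approximation gives 5514/ln(5514) ≈ 5514/8.61505 ≈ 640.04. Relative error (π(x) − x/ln(x)) / π(x) ≈ 12.08%; the approximation is known to undercount slightly (Li(x) is a better estimate).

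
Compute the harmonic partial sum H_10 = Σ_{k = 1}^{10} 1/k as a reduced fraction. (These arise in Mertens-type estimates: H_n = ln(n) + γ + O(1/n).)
H_10 = 7381/2520

Direct summation: H_10 = 1 + 1/2 + ... + 1/10. The least common denominator is lcm(1, ..., 10) = 2520; over this denominator the numerator is 2520 + 1260 + 840 + 630 + 504 + 420 + 360 + 315 + 280 + 252 = 7381, so H_10 = 7381/2520 (already in lowest terms) ≈ 2.92897. (The PNT-adjacent estimate ln(10) + γ ≈ 2.87980 matches within O(1/n).)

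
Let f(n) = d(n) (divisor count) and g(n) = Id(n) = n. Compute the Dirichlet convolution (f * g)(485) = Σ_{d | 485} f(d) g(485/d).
(d * Id)(485) = 693

Divisors of 485: [1, 5, 97, 485]. For each d | 485:
  d = 1: d(1) · Id(485/1) = 1 · 485 = 485
  d = 5: d(5) · Id(485/5) = 2 · 97 = 194
  d = 97: d(97) · Id(485/97) = 2 · 5 = 10
  d = 485: d(485) · Id(485/485) = 4 · 1 = 4
Summing: (d * Id)(485) = 485 + 194 + 10 + 4 = 693.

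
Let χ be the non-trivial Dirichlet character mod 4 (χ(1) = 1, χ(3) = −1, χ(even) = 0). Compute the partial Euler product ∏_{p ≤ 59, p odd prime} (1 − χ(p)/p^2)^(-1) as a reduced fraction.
∏ = 21166213940439075800336462671/23105733135420641771520000000

The odd primes p ≤ 59 are [3, 5, 7, 11, 13, 17, 19, 23, 29, 31, 37, 41, 43, 47, 53, 59]. For each, χ(p) = 1 if p ≡ 1 mod 4, χ(p) = −1 if p ≡ 3 mod 4. Taking (1 − χ(p)/p^2)^(-1) = p^2/(p^2 − χ(p)): (1 − (-1)/3^2)^(-1) · (1 − (1)/5^2)^(-1) · (1 − (-1)/7^2)^(-1) · (1 − (-1)/11^2)^(-1) · (1 − (1)/13^2)^(-1) · (1 − (1)/17^2)^(-1) · (1 − (-1)/19^2)^(-1) · (1 − (-1)/23^2)^(-1) · (1 − (1)/29^2)^(-1) · (1 − (-1)/31^2)^(-1) · (1 − (1)/37^2)^(-1) · (1 − (1)/41^2)^(-1) · (1 − (-1)/43^2)^(-1) · (1 − (-1)/47^2)^(-1) · (1 − (1)/53^2)^(-1) · (1 − (-1)/59^2)^(-1) = 21166213940439075800336462671/23105733135420641771520000000.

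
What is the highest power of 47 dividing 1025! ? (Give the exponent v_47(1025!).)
v_47(1025!) = 21

Legendre's formula: v_p(n!) = Σ_{k ≥ 1} ⌊n / p^k⌋. For p = 47, n = 1025, the terms are:
  ⌊1025/47^1⌋ = ⌊1025/47⌋ = 21
(the next term ⌊1025/47^2⌋ = 0, terminating the sum). Summing: v_47(1025!) = 21 = 21.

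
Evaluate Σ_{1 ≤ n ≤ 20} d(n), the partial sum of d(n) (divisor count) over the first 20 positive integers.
Σ_{n ≤ 20} d(n) = 66

Compute d(n) for each 1 ≤ n ≤ 20: d(1) = 1, d(2) = 2, d(3) = 2, d(4) = 3, d(5) = 2, d(6) = 4, d(7) = 2, d(8) = 4, d(9) = 3, d(10) = 4, d(11) = 2, d(12) = 6, d(13) = 2, d(14) = 4, d(15) = 4, d(16) = 5, d(17) = 2, d(18) = 6, d(19) = 2, d(20) = 6. Summing all 20 values: 66. (Dirichlet's divisor formula: Σ_{n ≤ x} d(n) = x ln(x) + (2γ − 1) x + O(√x). For x = 20, the asymptotic estimate is ≈ 63.00.)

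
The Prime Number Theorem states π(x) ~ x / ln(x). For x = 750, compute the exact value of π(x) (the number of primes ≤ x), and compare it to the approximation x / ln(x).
π(750) = 132;  x/ln(x) ≈ 113.29;  relative error ≈ 14.17%.

Directly count primes up to 750: π(750) = 132. The PNT approximation gives 750/ln(750) ≈ 750/6.62007 ≈ 113.29. Relative error (π(x) − x/ln(x)) / π(x) ≈ 14.17%; the approximation is known to undercount slightly (Li(x) is a better estimate).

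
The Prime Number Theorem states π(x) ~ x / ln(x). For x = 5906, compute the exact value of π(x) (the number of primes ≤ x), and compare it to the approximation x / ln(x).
π(5906) = 777;  x/ln(x) ≈ 680.12;  relative error ≈ 12.47%.

Directly count primes up to 5906: π(5906) = 777. The PNT approximation gives 5906/ln(5906) ≈ 5906/8.68372 ≈ 680.12. Relative error (π(x) − x/ln(x)) / π(x) ≈ 12.47%; the approximation is known to undercount slightly (Li(x) is a better estimate).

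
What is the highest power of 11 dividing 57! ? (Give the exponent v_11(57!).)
v_11(57!) = 5

Legendre's formula: v_p(n!) = Σ_{k ≥ 1} ⌊n / p^k⌋. For p = 11, n = 57, the terms are:
  ⌊57/11^1⌋ = ⌊57/11⌋ = 5
(the next term ⌊57/11^2⌋ = 0, terminating the sum). Summing: v_11(57!) = 5 = 5.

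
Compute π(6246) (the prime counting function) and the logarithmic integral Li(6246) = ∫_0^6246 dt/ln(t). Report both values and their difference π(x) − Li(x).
π(6246) = 811;  Li(6246) ≈ 828.63;  π(x) − Li(x) ≈ -17.63.

Direct count of primes ≤ 6246 gives π(6246) = 811. Numerical evaluation of the logarithmic integral gives Li(6246) ≈ 828.63. The difference π(x) − Li(x) ≈ -17.63 is typically negative for small/moderate x (Li(x) overestimates), though Littlewood's theorem shows this sign changes infinitely often.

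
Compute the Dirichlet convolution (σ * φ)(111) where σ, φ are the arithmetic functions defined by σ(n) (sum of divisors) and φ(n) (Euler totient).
(σ * φ)(111) = 444

Divisors of 111: [1, 3, 37, 111]. For each d | 111:
  d = 1: σ(1) · φ(111/1) = 1 · 72 = 72
  d = 3: σ(3) · φ(111/3) = 4 · 36 = 144
  d = 37: σ(37) · φ(111/37) = 38 · 2 = 76
  d = 111: σ(111) · φ(111/111) = 152 · 1 = 152
Summing: (σ * φ)(111) = 72 + 144 + 76 + 152 = 444.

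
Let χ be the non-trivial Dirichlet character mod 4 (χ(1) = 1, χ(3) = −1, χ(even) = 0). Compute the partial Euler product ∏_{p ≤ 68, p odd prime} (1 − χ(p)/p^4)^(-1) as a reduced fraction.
∏ = 1651066280281380138536686837541579766361280941939967829361597654494040671703/1669523570694536178861740034086625672835197425049896317943747132528787456000

The odd primes p ≤ 68 are [3, 5, 7, 11, 13, 17, 19, 23, 29, 31, 37, 41, 43, 47, 53, 59, 61, 67]. For each, χ(p) = 1 if p ≡ 1 mod 4, χ(p) = −1 if p ≡ 3 mod 4. Taking (1 − χ(p)/p^4)^(-1) = p^4/(p^4 − χ(p)): (1 − (-1)/3^4)^(-1) · (1 − (1)/5^4)^(-1) · (1 − (-1)/7^4)^(-1) · (1 − (-1)/11^4)^(-1) · (1 − (1)/13^4)^(-1) · (1 − (1)/17^4)^(-1) · (1 − (-1)/19^4)^(-1) · (1 − (-1)/23^4)^(-1) · (1 − (1)/29^4)^(-1) · (1 − (-1)/31^4)^(-1) · (1 − (1)/37^4)^(-1) · (1 − (1)/41^4)^(-1) · (1 − (-1)/43^4)^(-1) · (1 − (-1)/47^4)^(-1) · (1 − (1)/53^4)^(-1) · (1 − (-1)/59^4)^(-1) · (1 − (1)/61^4)^(-1) · (1 − (-1)/67^4)^(-1) = 1651066280281380138536686837541579766361280941939967829361597654494040671703/1669523570694536178861740034086625672835197425049896317943747132528787456000.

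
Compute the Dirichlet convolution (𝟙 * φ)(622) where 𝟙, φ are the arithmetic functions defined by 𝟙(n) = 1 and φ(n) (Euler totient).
(𝟙 * φ)(622) = 622

Divisors of 622: [1, 2, 311, 622]. For each d | 622:
  d = 1: 𝟙(1) · φ(622/1) = 1 · 310 = 310
  d = 2: 𝟙(2) · φ(622/2) = 1 · 310 = 310
  d = 311: 𝟙(311) · φ(622/311) = 1 · 1 = 1
  d = 622: 𝟙(622) · φ(622/622) = 1 · 1 = 1
Summing: (𝟙 * φ)(622) = 310 + 310 + 1 + 1 = 622.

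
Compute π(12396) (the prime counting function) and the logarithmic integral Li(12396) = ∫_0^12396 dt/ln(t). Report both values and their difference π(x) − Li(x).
π(12396) = 1479;  Li(12396) ≈ 1503.19;  π(x) − Li(x) ≈ -24.19.

Direct count of primes ≤ 12396 gives π(12396) = 1479. Numerical evaluation of the logarithmic integral gives Li(12396) ≈ 1503.19. The difference π(x) − Li(x) ≈ -24.19 is typically negative for small/moderate x (Li(x) overestimates), though Littlewood's theorem shows this sign changes infinitely often.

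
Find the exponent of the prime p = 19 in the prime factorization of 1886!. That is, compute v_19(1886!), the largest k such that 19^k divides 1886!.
v_19(1886!) = 104

Legendre's formula: v_p(n!) = Σ_{k ≥ 1} ⌊n / p^k⌋. For p = 19, n = 1886, the terms are:
  ⌊1886/19^1⌋ = ⌊1886/19⌋ = 99
  ⌊1886/19^2⌋ = ⌊1886/361⌋ = 5
(the next term ⌊1886/19^3⌋ = 0, terminating the sum). Summing: v_19(1886!) = 99 + 5 = 104.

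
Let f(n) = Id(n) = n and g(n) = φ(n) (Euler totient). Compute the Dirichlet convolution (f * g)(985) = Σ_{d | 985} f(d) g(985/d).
(Id * φ)(985) = 3537

Divisors of 985: [1, 5, 197, 985]. For each d | 985:
  d = 1: Id(1) · φ(985/1) = 1 · 784 = 784
  d = 5: Id(5) · φ(985/5) = 5 · 196 = 980
  d = 197: Id(197) · φ(985/197) = 197 · 4 = 788
  d = 985: Id(985) · φ(985/985) = 985 · 1 = 985
Summing: (Id * φ)(985) = 784 + 980 + 788 + 985 = 3537.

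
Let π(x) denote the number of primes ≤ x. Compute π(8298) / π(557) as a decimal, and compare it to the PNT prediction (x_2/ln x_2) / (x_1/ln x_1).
π(8298)/π(557) = 1042/102 ≈ 10.2157;  PNT prediction ≈ 10.4382.

π(557) = 102 and π(8298) = 1042, so π(8298)/π(557) ≈ 10.2157. The PNT-predicted ratio is (8298/ln(8298)) / (557/ln(557)) ≈ 10.4382. The two agree to within a few percent, as expected.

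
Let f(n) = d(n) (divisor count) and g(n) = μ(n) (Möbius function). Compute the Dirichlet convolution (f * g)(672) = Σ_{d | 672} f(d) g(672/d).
(d * μ)(672) = 1

Divisors of 672: [1, 2, 3, 4, 6, 7, 8, 12, 14, 16, 21, 24, 28, 32, 42, 48, 56, 84, 96, 112, 168, 224, 336, 672]. For each d | 672:
  d = 1: d(1) · μ(672/1) = 1 · 0 = 0
  d = 2: d(2) · μ(672/2) = 2 · 0 = 0
  d = 3: d(3) · μ(672/3) = 2 · 0 = 0
  d = 4: d(4) · μ(672/4) = 3 · 0 = 0
  d = 6: d(6) · μ(672/6) = 4 · 0 = 0
  d = 7: d(7) · μ(672/7) = 2 · 0 = 0
  d = 8: d(8) · μ(672/8) = 4 · 0 = 0
  d = 12: d(12) · μ(672/12) = 6 · 0 = 0
  d = 14: d(14) · μ(672/14) = 4 · 0 = 0
  d = 16: d(16) · μ(672/16) = 5 · -1 = -5
  d = 21: d(21) · μ(672/21) = 4 · 0 = 0
  d = 24: d(24) · μ(672/24) = 8 · 0 = 0
  d = 28: d(28) · μ(672/28) = 6 · 0 = 0
  d = 32: d(32) · μ(672/32) = 6 · 1 = 6
  d = 42: d(42) · μ(672/42) = 8 · 0 = 0
  d = 48: d(48) · μ(672/48) = 10 · 1 = 10
  d = 56: d(56) · μ(672/56) = 8 · 0 = 0
  d = 84: d(84) · μ(672/84) = 12 · 0 = 0
  d = 96: d(96) · μ(672/96) = 12 · -1 = -12
  d = 112: d(112) · μ(672/112) = 10 · 1 = 10
  d = 168: d(168) · μ(672/168) = 16 · 0 = 0
  d = 224: d(224) · μ(672/224) = 12 · -1 = -12
  d = 336: d(336) · μ(672/336) = 20 · -1 = -20
  d = 672: d(672) · μ(672/672) = 24 · 1 = 24
Summing: (d * μ)(672) = 0 + 0 + 0 + 0 + 0 + 0 + 0 + 0 + 0 + -5 + 0 + 0 + 0 + 6 + 0 + 10 + 0 + 0 + -12 + 10 + 0 + -12 + -20 + 24 = 1.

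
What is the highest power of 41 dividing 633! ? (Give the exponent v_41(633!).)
v_41(633!) = 15

Legendre's formula: v_p(n!) = Σ_{k ≥ 1} ⌊n / p^k⌋. For p = 41, n = 633, the terms are:
  ⌊633/41^1⌋ = ⌊633/41⌋ = 15
(the next term ⌊633/41^2⌋ = 0, terminating the sum). Summing: v_41(633!) = 15 = 15.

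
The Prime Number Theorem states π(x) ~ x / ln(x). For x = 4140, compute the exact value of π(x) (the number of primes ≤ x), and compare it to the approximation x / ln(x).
π(4140) = 570;  x/ln(x) ≈ 497.09;  relative error ≈ 12.79%.

Directly count primes up to 4140: π(4140) = 570. The PNT approximation gives 4140/ln(4140) ≈ 4140/8.32845 ≈ 497.09. Relative error (π(x) − x/ln(x)) / π(x) ≈ 12.79%; the approximation is known to undercount slightly (Li(x) is a better estimate).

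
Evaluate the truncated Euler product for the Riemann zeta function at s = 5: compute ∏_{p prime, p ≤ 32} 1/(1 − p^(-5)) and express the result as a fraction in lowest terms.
∏ = 1910589921595024369341325427716514697147265/1842548811291065574051999987500114856101888

The primes p ≤ 32 are [2, 3, 5, 7, 11, 13, 17, 19, 23, 29, 31]. For each prime, (1 − 1/p^5)^(-1) = p^5 / (p^5 − 1). The product is (1 − 1/2^5)^(-1), (1 − 1/3^5)^(-1), (1 − 1/5^5)^(-1), (1 − 1/7^5)^(-1), (1 − 1/11^5)^(-1), (1 − 1/13^5)^(-1), (1 − 1/17^5)^(-1), (1 − 1/19^5)^(-1), (1 − 1/23^5)^(-1), (1 − 1/29^5)^(-1), (1 − 1/31^5)^(-1) = ∏ p^5 / (p^5 − 1) = 1910589921595024369341325427716514697147265/1842548811291065574051999987500114856101888.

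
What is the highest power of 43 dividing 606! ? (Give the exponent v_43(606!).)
v_43(606!) = 14

Legendre's formula: v_p(n!) = Σ_{k ≥ 1} ⌊n / p^k⌋. For p = 43, n = 606, the terms are:
  ⌊606/43^1⌋ = ⌊606/43⌋ = 14
(the next term ⌊606/43^2⌋ = 0, terminating the sum). Summing: v_43(606!) = 14 = 14.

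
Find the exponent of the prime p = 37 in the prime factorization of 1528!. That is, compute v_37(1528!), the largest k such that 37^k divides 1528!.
v_37(1528!) = 42

Legendre's formula: v_p(n!) = Σ_{k ≥ 1} ⌊n / p^k⌋. For p = 37, n = 1528, the terms are:
  ⌊1528/37^1⌋ = ⌊1528/37⌋ = 41
  ⌊1528/37^2⌋ = ⌊1528/1369⌋ = 1
(the next term ⌊1528/37^3⌋ = 0, terminating the sum). Summing: v_37(1528!) = 41 + 1 = 42.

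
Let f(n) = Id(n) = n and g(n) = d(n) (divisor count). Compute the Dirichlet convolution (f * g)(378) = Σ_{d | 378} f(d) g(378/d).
(Id * d)(378) = 2088

Divisors of 378: [1, 2, 3, 6, 7, 9, 14, 18, 21, 27, 42, 54, 63, 126, 189, 378]. For each d | 378:
  d = 1: Id(1) · d(378/1) = 1 · 16 = 16
  d = 2: Id(2) · d(378/2) = 2 · 8 = 16
  d = 3: Id(3) · d(378/3) = 3 · 12 = 36
  d = 6: Id(6) · d(378/6) = 6 · 6 = 36
  d = 7: Id(7) · d(378/7) = 7 · 8 = 56
  d = 9: Id(9) · d(378/9) = 9 · 8 = 72
  d = 14: Id(14) · d(378/14) = 14 · 4 = 56
  d = 18: Id(18) · d(378/18) = 18 · 4 = 72
  d = 21: Id(21) · d(378/21) = 21 · 6 = 126
  d = 27: Id(27) · d(378/27) = 27 · 4 = 108
  d = 42: Id(42) · d(378/42) = 42 · 3 = 126
  d = 54: Id(54) · d(378/54) = 54 · 2 = 108
  d = 63: Id(63) · d(378/63) = 63 · 4 = 252
  d = 126: Id(126) · d(378/126) = 126 · 2 = 252
  d = 189: Id(189) · d(378/189) = 189 · 2 = 378
  d = 378: Id(378) · d(378/378) = 378 · 1 = 378
Summing: (Id * d)(378) = 16 + 16 + 36 + 36 + 56 + 72 + 56 + 72 + 126 + 108 + 126 + 108 + 252 + 252 + 378 + 378 = 2088.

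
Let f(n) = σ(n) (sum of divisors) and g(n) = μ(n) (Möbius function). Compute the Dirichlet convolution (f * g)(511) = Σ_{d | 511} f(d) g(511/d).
(σ * μ)(511) = 511

Divisors of 511: [1, 7, 73, 511]. For each d | 511:
  d = 1: σ(1) · μ(511/1) = 1 · 1 = 1
  d = 7: σ(7) · μ(511/7) = 8 · -1 = -8
  d = 73: σ(73) · μ(511/73) = 74 · -1 = -74
  d = 511: σ(511) · μ(511/511) = 592 · 1 = 592
Summing: (σ * μ)(511) = 1 + -8 + -74 + 592 = 511.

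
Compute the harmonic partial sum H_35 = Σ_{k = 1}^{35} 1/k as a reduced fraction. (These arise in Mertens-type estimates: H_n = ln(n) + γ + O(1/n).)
H_35 = 54437269998109/13127595717600

Direct summation: H_35 = 1 + 1/2 + ... + 1/35. The least common denominator is lcm(1, ..., 35) = 144403552893600; over this denominator the numerator is 144403552893600 + 72201776446800 + 48134517631200 + 36100888223400 + 28880710578720 + 24067258815600 + 20629078984800 + 18050444111700 + 16044839210400 + 14440355289360 + 13127595717600 + 12033629407800 + 11107965607200 + 10314539492400 + 9626903526240 + 9025222055850 + 8494326640800 + 8022419605200 + 7600186994400 + 7220177644680 + 6876359661600 + 6563797858800 + 6278415343200 + 6016814703900 + 5776142115744 + 5553982803600 + 5348279736800 + 5157269746200 + 4979432858400 + 4813451763120 + 4658179125600 + 4512611027925 + 4375865239200 + 4247163320400 + 4125815796960 = 598809969979199, so H_35 = 598809969979199/144403552893600; reducing by gcd(598809969979199, 144403552893600) = 11 gives 54437269998109/13127595717600 ≈ 4.14678. (The PNT-adjacent estimate ln(35) + γ ≈ 4.13256 matches within O(1/n).)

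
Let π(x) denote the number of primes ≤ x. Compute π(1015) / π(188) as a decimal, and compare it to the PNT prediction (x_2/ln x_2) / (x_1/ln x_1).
π(1015)/π(188) = 170/42 ≈ 4.0476;  PNT prediction ≈ 4.0839.

π(188) = 42 and π(1015) = 170, so π(1015)/π(188) ≈ 4.0476. The PNT-predicted ratio is (1015/ln(1015)) / (188/ln(188)) ≈ 4.0839. The two agree to within a few percent, as expected.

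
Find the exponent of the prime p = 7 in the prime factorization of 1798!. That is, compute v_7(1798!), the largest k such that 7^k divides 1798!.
v_7(1798!) = 297

Legendre's formula: v_p(n!) = Σ_{k ≥ 1} ⌊n / p^k⌋. For p = 7, n = 1798, the terms are:
  ⌊1798/7^1⌋ = ⌊1798/7⌋ = 256
  ⌊1798/7^2⌋ = ⌊1798/49⌋ = 36
  ⌊1798/7^3⌋ = ⌊1798/343⌋ = 5
(the next term ⌊1798/7^4⌋ = 0, terminating the sum). Summing: v_7(1798!) = 256 + 36 + 5 = 297.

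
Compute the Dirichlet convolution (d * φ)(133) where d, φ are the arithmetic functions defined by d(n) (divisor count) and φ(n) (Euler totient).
(d * φ)(133) = 160

Divisors of 133: [1, 7, 19, 133]. For each d | 133:
  d = 1: d(1) · φ(133/1) = 1 · 108 = 108
  d = 7: d(7) · φ(133/7) = 2 · 18 = 36
  d = 19: d(19) · φ(133/19) = 2 · 6 = 12
  d = 133: d(133) · φ(133/133) = 4 · 1 = 4
Summing: (d * φ)(133) = 108 + 36 + 12 + 4 = 160.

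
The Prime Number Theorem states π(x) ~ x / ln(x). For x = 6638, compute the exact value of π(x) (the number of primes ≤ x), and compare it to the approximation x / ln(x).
π(6638) = 856;  x/ln(x) ≈ 754.27;  relative error ≈ 11.88%.

Directly count primes up to 6638: π(6638) = 856. The PNT approximation gives 6638/ln(6638) ≈ 6638/8.80057 ≈ 754.27. Relative error (π(x) − x/ln(x)) / π(x) ≈ 11.88%; the approximation is known to undercount slightly (Li(x) is a better estimate).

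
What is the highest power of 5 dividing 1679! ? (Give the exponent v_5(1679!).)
v_5(1679!) = 417

Legendre's formula: v_p(n!) = Σ_{k ≥ 1} ⌊n / p^k⌋. For p = 5, n = 1679, the terms are:
  ⌊1679/5^1⌋ = ⌊1679/5⌋ = 335
  ⌊1679/5^2⌋ = ⌊1679/25⌋ = 67
  ⌊1679/5^3⌋ = ⌊1679/125⌋ = 13
  ⌊1679/5^4⌋ = ⌊1679/625⌋ = 2
(the next term ⌊1679/5^5⌋ = 0, terminating the sum). Summing: v_5(1679!) = 335 + 67 + 13 + 2 = 417.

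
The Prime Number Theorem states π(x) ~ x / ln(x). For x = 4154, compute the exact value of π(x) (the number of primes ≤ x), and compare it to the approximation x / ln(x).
π(4154) = 571;  x/ln(x) ≈ 498.57;  relative error ≈ 12.68%.

Directly count primes up to 4154: π(4154) = 571. The PNT approximation gives 4154/ln(4154) ≈ 4154/8.33183 ≈ 498.57. Relative error (π(x) − x/ln(x)) / π(x) ≈ 12.68%; the approximation is known to undercount slightly (Li(x) is a better estimate).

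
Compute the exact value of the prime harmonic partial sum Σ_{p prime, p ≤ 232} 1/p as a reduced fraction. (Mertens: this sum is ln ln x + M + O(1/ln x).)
Σ 1/p = 37527519788898476695193360507423991967783840502510585362878348092116031948860199524739442233/19078266889580195013601891820992757757219839668357012055907516904309700014933909014729740190

π(232) = 50, so the primes ≤ 232 are [2, 3, 5, 7, 11, 13, 17, 19, 23, 29, 31, 37, 41, 43, 47, 53, 59, 61, 67, 71, 73, 79, 83, 89, 97, 101, 103, 107, 109, 113, 127, 131, 137, 139, 149, 151, 157, 163, 167, 173, 179, 181, 191, 193, 197, 199, 211, 223, 227, 229]. Summing 1/p over these primes: 37527519788898476695193360507423991967783840502510585362878348092116031948860199524739442233/19078266889580195013601891820992757757219839668357012055907516904309700014933909014729740190 ≈ 1.9670. Mertens estimate ln ln(232) + 0.2615 ≈ 1.9565.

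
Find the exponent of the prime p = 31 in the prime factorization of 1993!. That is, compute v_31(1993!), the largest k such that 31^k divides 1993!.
v_31(1993!) = 66

Legendre's formula: v_p(n!) = Σ_{k ≥ 1} ⌊n / p^k⌋. For p = 31, n = 1993, the terms are:
  ⌊1993/31^1⌋ = ⌊1993/31⌋ = 64
  ⌊1993/31^2⌋ = ⌊1993/961⌋ = 2
(the next term ⌊1993/31^3⌋ = 0, terminating the sum). Summing: v_31(1993!) = 64 + 2 = 66.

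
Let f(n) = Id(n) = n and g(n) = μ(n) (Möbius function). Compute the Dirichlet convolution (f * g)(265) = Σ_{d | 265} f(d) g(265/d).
(Id * μ)(265) = 208

Divisors of 265: [1, 5, 53, 265]. For each d | 265:
  d = 1: Id(1) · μ(265/1) = 1 · 1 = 1
  d = 5: Id(5) · μ(265/5) = 5 · -1 = -5
  d = 53: Id(53) · μ(265/53) = 53 · -1 = -53
  d = 265: Id(265) · μ(265/265) = 265 · 1 = 265
Summing: (Id * μ)(265) = 1 + -5 + -53 + 265 = 208.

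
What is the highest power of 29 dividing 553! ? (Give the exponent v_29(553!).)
v_29(553!) = 19

Legendre's formula: v_p(n!) = Σ_{k ≥ 1} ⌊n / p^k⌋. For p = 29, n = 553, the terms are:
  ⌊553/29^1⌋ = ⌊553/29⌋ = 19
(the next term ⌊553/29^2⌋ = 0, terminating the sum). Summing: v_29(553!) = 19 = 19.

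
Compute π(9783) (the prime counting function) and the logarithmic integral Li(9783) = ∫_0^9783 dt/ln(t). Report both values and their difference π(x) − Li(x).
π(9783) = 1206;  Li(9783) ≈ 1222.55;  π(x) − Li(x) ≈ -16.55.

Direct count of primes ≤ 9783 gives π(9783) = 1206. Numerical evaluation of the logarithmic integral gives Li(9783) ≈ 1222.55. The difference π(x) − Li(x) ≈ -16.55 is typically negative for small/moderate x (Li(x) overestimates), though Littlewood's theorem shows this sign changes infinitely often.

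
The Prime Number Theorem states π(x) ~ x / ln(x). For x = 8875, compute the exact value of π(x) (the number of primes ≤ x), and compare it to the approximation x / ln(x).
π(8875) = 1106;  x/ln(x) ≈ 976.24;  relative error ≈ 11.73%.

Directly count primes up to 8875: π(8875) = 1106. The PNT approximation gives 8875/ln(8875) ≈ 8875/9.09099 ≈ 976.24. Relative error (π(x) − x/ln(x)) / π(x) ≈ 11.73%; the approximation is known to undercount slightly (Li(x) is a better estimate).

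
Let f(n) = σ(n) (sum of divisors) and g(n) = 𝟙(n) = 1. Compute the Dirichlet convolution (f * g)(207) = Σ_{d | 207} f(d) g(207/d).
(σ * 𝟙)(207) = 450

Divisors of 207: [1, 3, 9, 23, 69, 207]. For each d | 207:
  d = 1: σ(1) · 𝟙(207/1) = 1 · 1 = 1
  d = 3: σ(3) · 𝟙(207/3) = 4 · 1 = 4
  d = 9: σ(9) · 𝟙(207/9) = 13 · 1 = 13
  d = 23: σ(23) · 𝟙(207/23) = 24 · 1 = 24
  d = 69: σ(69) · 𝟙(207/69) = 96 · 1 = 96
  d = 207: σ(207) · 𝟙(207/207) = 312 · 1 = 312
Summing: (σ * 𝟙)(207) = 1 + 4 + 13 + 24 + 96 + 312 = 450.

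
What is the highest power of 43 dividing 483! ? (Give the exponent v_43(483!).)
v_43(483!) = 11

Legendre's formula: v_p(n!) = Σ_{k ≥ 1} ⌊n / p^k⌋. For p = 43, n = 483, the terms are:
  ⌊483/43^1⌋ = ⌊483/43⌋ = 11
(the next term ⌊483/43^2⌋ = 0, terminating the sum). Summing: v_43(483!) = 11 = 11.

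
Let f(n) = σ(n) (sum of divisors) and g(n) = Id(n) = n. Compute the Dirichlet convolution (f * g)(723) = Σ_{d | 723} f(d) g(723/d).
(σ * Id)(723) = 3381

Divisors of 723: [1, 3, 241, 723]. For each d | 723:
  d = 1: σ(1) · Id(723/1) = 1 · 723 = 723
  d = 3: σ(3) · Id(723/3) = 4 · 241 = 964
  d = 241: σ(241) · Id(723/241) = 242 · 3 = 726
  d = 723: σ(723) · Id(723/723) = 968 · 1 = 968
Summing: (σ * Id)(723) = 723 + 964 + 726 + 968 = 3381.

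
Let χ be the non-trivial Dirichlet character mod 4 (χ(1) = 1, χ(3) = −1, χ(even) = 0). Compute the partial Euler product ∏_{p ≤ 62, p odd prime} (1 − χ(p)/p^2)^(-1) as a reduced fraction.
∏ = 41649646786025278187758845901/45453901250007819878400000000

The odd primes p ≤ 62 are [3, 5, 7, 11, 13, 17, 19, 23, 29, 31, 37, 41, 43, 47, 53, 59, 61]. For each, χ(p) = 1 if p ≡ 1 mod 4, χ(p) = −1 if p ≡ 3 mod 4. Taking (1 − χ(p)/p^2)^(-1) = p^2/(p^2 − χ(p)): (1 − (-1)/3^2)^(-1) · (1 − (1)/5^2)^(-1) · (1 − (-1)/7^2)^(-1) · (1 − (-1)/11^2)^(-1) · (1 − (1)/13^2)^(-1) · (1 − (1)/17^2)^(-1) · (1 − (-1)/19^2)^(-1) · (1 − (-1)/23^2)^(-1) · (1 − (1)/29^2)^(-1) · (1 − (-1)/31^2)^(-1) · (1 − (1)/37^2)^(-1) · (1 − (1)/41^2)^(-1) · (1 − (-1)/43^2)^(-1) · (1 − (-1)/47^2)^(-1) · (1 − (1)/53^2)^(-1) · (1 − (-1)/59^2)^(-1) · (1 − (1)/61^2)^(-1) = 41649646786025278187758845901/45453901250007819878400000000.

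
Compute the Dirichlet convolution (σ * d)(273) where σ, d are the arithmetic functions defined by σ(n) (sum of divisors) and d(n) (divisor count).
(σ * d)(273) = 960

Divisors of 273: [1, 3, 7, 13, 21, 39, 91, 273]. For each d | 273:
  d = 1: σ(1) · d(273/1) = 1 · 8 = 8
  d = 3: σ(3) · d(273/3) = 4 · 4 = 16
  d = 7: σ(7) · d(273/7) = 8 · 4 = 32
  d = 13: σ(13) · d(273/13) = 14 · 4 = 56
  d = 21: σ(21) · d(273/21) = 32 · 2 = 64
  d = 39: σ(39) · d(273/39) = 56 · 2 = 112
  d = 91: σ(91) · d(273/91) = 112 · 2 = 224
  d = 273: σ(273) · d(273/273) = 448 · 1 = 448
Summing: (σ * d)(273) = 8 + 16 + 32 + 56 + 64 + 112 + 224 + 448 = 960.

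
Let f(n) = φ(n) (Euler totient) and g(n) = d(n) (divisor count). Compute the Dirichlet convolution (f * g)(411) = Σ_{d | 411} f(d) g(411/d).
(φ * d)(411) = 552

Divisors of 411: [1, 3, 137, 411]. For each d | 411:
  d = 1: φ(1) · d(411/1) = 1 · 4 = 4
  d = 3: φ(3) · d(411/3) = 2 · 2 = 4
  d = 137: φ(137) · d(411/137) = 136 · 2 = 272
  d = 411: φ(411) · d(411/411) = 272 · 1 = 272
Summing: (φ * d)(411) = 4 + 4 + 272 + 272 = 552.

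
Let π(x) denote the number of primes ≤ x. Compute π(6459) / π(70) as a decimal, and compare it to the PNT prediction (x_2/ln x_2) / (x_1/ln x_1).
π(6459)/π(70) = 838/19 ≈ 44.1053;  PNT prediction ≈ 44.6831.

π(70) = 19 and π(6459) = 838, so π(6459)/π(70) ≈ 44.1053. The PNT-predicted ratio is (6459/ln(6459)) / (70/ln(70)) ≈ 44.6831. The two agree to within a few percent, as expected.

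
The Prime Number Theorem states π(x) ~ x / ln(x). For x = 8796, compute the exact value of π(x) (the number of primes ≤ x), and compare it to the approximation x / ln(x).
π(8796) = 1095;  x/ln(x) ≈ 968.50;  relative error ≈ 11.55%.

Directly count primes up to 8796: π(8796) = 1095. The PNT approximation gives 8796/ln(8796) ≈ 8796/9.08205 ≈ 968.50. Relative error (π(x) − x/ln(x)) / π(x) ≈ 11.55%; the approximation is known to undercount slightly (Li(x) is a better estimate).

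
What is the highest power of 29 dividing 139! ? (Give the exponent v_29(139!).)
v_29(139!) = 4

Legendre's formula: v_p(n!) = Σ_{k ≥ 1} ⌊n / p^k⌋. For p = 29, n = 139, the terms are:
  ⌊139/29^1⌋ = ⌊139/29⌋ = 4
(the next term ⌊139/29^2⌋ = 0, terminating the sum). Summing: v_29(139!) = 4 = 4.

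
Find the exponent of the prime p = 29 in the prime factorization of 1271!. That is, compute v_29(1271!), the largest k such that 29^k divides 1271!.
v_29(1271!) = 44

Legendre's formula: v_p(n!) = Σ_{k ≥ 1} ⌊n / p^k⌋. For p = 29, n = 1271, the terms are:
  ⌊1271/29^1⌋ = ⌊1271/29⌋ = 43
  ⌊1271/29^2⌋ = ⌊1271/841⌋ = 1
(the next term ⌊1271/29^3⌋ = 0, terminating the sum). Summing: v_29(1271!) = 43 + 1 = 44.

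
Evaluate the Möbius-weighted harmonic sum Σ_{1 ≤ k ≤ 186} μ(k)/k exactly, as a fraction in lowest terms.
Σ μ(k)/k = -55904716700650094585757261442743547013594163990986855470571201859213527/5397346292805549782720214077673687806275517530364350655459511599582614290

Values of μ(k) for 1 ≤ k ≤ 186: μ(1) = 1, μ(2) = -1, μ(3) = -1, μ(5) = -1, μ(6) = 1, μ(7) = -1, μ(10) = 1, μ(11) = -1, μ(13) = -1, μ(14) = 1, μ(15) = 1, μ(17) = -1, μ(19) = -1, μ(21) = 1, μ(22) = 1, μ(23) = -1, μ(26) = 1, μ(29) = -1, μ(30) = -1, μ(31) = -1, μ(33) = 1, μ(34) = 1, μ(35) = 1, μ(37) = -1, μ(38) = 1, μ(39) = 1, μ(41) = -1, μ(42) = -1, μ(43) = -1, μ(46) = 1, μ(47) = -1, μ(51) = 1, μ(53) = -1, μ(55) = 1, μ(57) = 1, μ(58) = 1, μ(59) = -1, μ(61) = -1, μ(62) = 1, μ(65) = 1, μ(66) = -1, μ(67) = -1, μ(69) = 1, μ(70) = -1, μ(71) = -1, μ(73) = -1, μ(74) = 1, μ(77) = 1, μ(78) = -1, μ(79) = -1, μ(82) = 1, μ(83) = -1, μ(85) = 1, μ(86) = 1, μ(87) = 1, μ(89) = -1, μ(91) = 1, μ(93) = 1, μ(94) = 1, μ(95) = 1, μ(97) = -1, μ(101) = -1, μ(102) = -1, μ(103) = -1, μ(105) = -1, μ(106) = 1, μ(107) = -1, μ(109) = -1, μ(110) = -1, μ(111) = 1, μ(113) = -1, μ(114) = -1, μ(115) = 1, μ(118) = 1, μ(119) = 1, μ(122) = 1, μ(123) = 1, μ(127) = -1, μ(129) = 1, μ(130) = -1, μ(131) = -1, μ(133) = 1, μ(134) = 1, μ(137) = -1, μ(138) = -1, μ(139) = -1, μ(141) = 1, μ(142) = 1, μ(143) = 1, μ(145) = 1, μ(146) = 1, μ(149) = -1, μ(151) = -1, μ(154) = -1, μ(155) = 1, μ(157) = -1, μ(158) = 1, μ(159) = 1, μ(161) = 1, μ(163) = -1, μ(165) = -1, μ(166) = 1, μ(167) = -1, μ(170) = -1, μ(173) = -1, μ(174) = -1, μ(177) = 1, μ(178) = 1, μ(179) = -1, μ(181) = -1, μ(182) = -1, μ(183) = 1, μ(185) = 1, μ(186) = -1, with μ = 0 on non-squarefree integers. Summing μ(k)/k for k where μ(k) ≠ 0 gives -55904716700650094585757261442743547013594163990986855470571201859213527/5397346292805549782720214077673687806275517530364350655459511599582614290 ≈ -0.0104. (PNT ⟺ this sum → 0 as n → ∞.)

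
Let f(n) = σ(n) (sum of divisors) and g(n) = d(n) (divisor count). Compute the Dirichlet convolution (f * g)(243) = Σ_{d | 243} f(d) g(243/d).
(σ * d)(243) = 804

Divisors of 243: [1, 3, 9, 27, 81, 243]. For each d | 243:
  d = 1: σ(1) · d(243/1) = 1 · 6 = 6
  d = 3: σ(3) · d(243/3) = 4 · 5 = 20
  d = 9: σ(9) · d(243/9) = 13 · 4 = 52
  d = 27: σ(27) · d(243/27) = 40 · 3 = 120
  d = 81: σ(81) · d(243/81) = 121 · 2 = 242
  d = 243: σ(243) · d(243/243) = 364 · 1 = 364
Summing: (σ * d)(243) = 6 + 20 + 52 + 120 + 242 + 364 = 804.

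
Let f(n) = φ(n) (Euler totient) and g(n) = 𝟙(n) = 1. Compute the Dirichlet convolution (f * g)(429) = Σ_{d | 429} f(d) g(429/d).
(φ * 𝟙)(429) = 429

Divisors of 429: [1, 3, 11, 13, 33, 39, 143, 429]. For each d | 429:
  d = 1: φ(1) · 𝟙(429/1) = 1 · 1 = 1
  d = 3: φ(3) · 𝟙(429/3) = 2 · 1 = 2
  d = 11: φ(11) · 𝟙(429/11) = 10 · 1 = 10
  d = 13: φ(13) · 𝟙(429/13) = 12 · 1 = 12
  d = 33: φ(33) · 𝟙(429/33) = 20 · 1 = 20
  d = 39: φ(39) · 𝟙(429/39) = 24 · 1 = 24
  d = 143: φ(143) · 𝟙(429/143) = 120 · 1 = 120
  d = 429: φ(429) · 𝟙(429/429) = 240 · 1 = 240
Summing: (φ * 𝟙)(429) = 1 + 2 + 10 + 12 + 20 + 24 + 120 + 240 = 429.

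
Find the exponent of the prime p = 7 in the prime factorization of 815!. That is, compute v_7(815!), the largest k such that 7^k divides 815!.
v_7(815!) = 134

Legendre's formula: v_p(n!) = Σ_{k ≥ 1} ⌊n / p^k⌋. For p = 7, n = 815, the terms are:
  ⌊815/7^1⌋ = ⌊815/7⌋ = 116
  ⌊815/7^2⌋ = ⌊815/49⌋ = 16
  ⌊815/7^3⌋ = ⌊815/343⌋ = 2
(the next term ⌊815/7^4⌋ = 0, terminating the sum). Summing: v_7(815!) = 116 + 16 + 2 = 134.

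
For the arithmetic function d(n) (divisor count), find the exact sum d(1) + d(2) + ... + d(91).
Σ_{n ≤ 91} d(n) = 429

Compute d(n) for each 1 ≤ n ≤ 91: d(1) = 1, d(2) = 2, d(3) = 2, d(4) = 3, d(5) = 2, d(6) = 4, d(7) = 2, d(8) = 4, d(9) = 3, d(10) = 4, d(11) = 2, d(12) = 6, d(13) = 2, d(14) = 4, d(15) = 4, d(16) = 5, d(17) = 2, d(18) = 6, d(19) = 2, d(20) = 6, d(21) = 4, d(22) = 4, d(23) = 2, d(24) = 8, d(25) = 3, d(26) = 4, d(27) = 4, d(28) = 6, d(29) = 2, d(30) = 8, d(31) = 2, d(32) = 6, d(33) = 4, d(34) = 4, d(35) = 4, d(36) = 9, d(37) = 2, d(38) = 4, d(39) = 4, d(40) = 8, d(41) = 2, d(42) = 8, d(43) = 2, d(44) = 6, d(45) = 6, d(46) = 4, d(47) = 2, d(48) = 10, d(49) = 3, d(50) = 6, d(51) = 4, d(52) = 6, d(53) = 2, d(54) = 8, d(55) = 4, d(56) = 8, d(57) = 4, d(58) = 4, d(59) = 2, d(60) = 12, d(61) = 2, d(62) = 4, d(63) = 6, d(64) = 7, d(65) = 4, d(66) = 8, d(67) = 2, d(68) = 6, d(69) = 4, d(70) = 8, d(71) = 2, d(72) = 12, d(73) = 2, d(74) = 4, d(75) = 6, d(76) = 6, d(77) = 4, d(78) = 8, d(79) = 2, d(80) = 10, d(81) = 5, d(82) = 4, d(83) = 2, d(84) = 12, d(85) = 4, d(86) = 4, d(87) = 4, d(88) = 8, d(89) = 2, d(90) = 12, d(91) = 4. Summing all 91 values: 429. (Dirichlet's divisor formula: Σ_{n ≤ x} d(n) = x ln(x) + (2γ − 1) x + O(√x). For x = 91, the asymptotic estimate is ≈ 424.54.)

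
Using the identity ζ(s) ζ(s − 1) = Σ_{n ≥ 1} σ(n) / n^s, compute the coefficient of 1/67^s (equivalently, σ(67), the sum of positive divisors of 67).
σ(67) = 68

In the product (Σ m^0/m^s)(Σ k / k^s) = Σ (Σ_{d | n} d) / n^s, the coefficient of 1/n^s is σ(n) = Σ_{d | n} d. For n = 67, divisors are [1, 67]; summing: σ(67) = 68.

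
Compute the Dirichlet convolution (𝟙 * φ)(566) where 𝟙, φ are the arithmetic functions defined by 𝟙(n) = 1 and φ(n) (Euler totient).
(𝟙 * φ)(566) = 566

Divisors of 566: [1, 2, 283, 566]. For each d | 566:
  d = 1: 𝟙(1) · φ(566/1) = 1 · 282 = 282
  d = 2: 𝟙(2) · φ(566/2) = 1 · 282 = 282
  d = 283: 𝟙(283) · φ(566/283) = 1 · 1 = 1
  d = 566: 𝟙(566) · φ(566/566) = 1 · 1 = 1
Summing: (𝟙 * φ)(566) = 282 + 282 + 1 + 1 = 566.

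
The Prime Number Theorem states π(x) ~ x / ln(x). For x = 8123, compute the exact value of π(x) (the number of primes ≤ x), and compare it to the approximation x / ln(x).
π(8123) = 1022;  x/ln(x) ≈ 902.31;  relative error ≈ 11.71%.

Directly count primes up to 8123: π(8123) = 1022. The PNT approximation gives 8123/ln(8123) ≈ 8123/9.00245 ≈ 902.31. Relative error (π(x) − x/ln(x)) / π(x) ≈ 11.71%; the approximation is known to undercount slightly (Li(x) is a better estimate).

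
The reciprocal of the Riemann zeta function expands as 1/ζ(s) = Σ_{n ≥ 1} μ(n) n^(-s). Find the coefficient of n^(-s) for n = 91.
μ(91) = 1

Factor n = 91 = 7 · 13. μ(n) = 0 if any exponent ≥ 2 (not squarefree); otherwise μ(n) = (−1)^{ω(n)} where ω(n) is the number of distinct prime factors. Applying: μ(91) = 1.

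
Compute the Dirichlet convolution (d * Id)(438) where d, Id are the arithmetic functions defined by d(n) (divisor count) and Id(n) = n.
(d * Id)(438) = 1500

Divisors of 438: [1, 2, 3, 6, 73, 146, 219, 438]. For each d | 438:
  d = 1: d(1) · Id(438/1) = 1 · 438 = 438
  d = 2: d(2) · Id(438/2) = 2 · 219 = 438
  d = 3: d(3) · Id(438/3) = 2 · 146 = 292
  d = 6: d(6) · Id(438/6) = 4 · 73 = 292
  d = 73: d(73) · Id(438/73) = 2 · 6 = 12
  d = 146: d(146) · Id(438/146) = 4 · 3 = 12
  d = 219: d(219) · Id(438/219) = 4 · 2 = 8
  d = 438: d(438) · Id(438/438) = 8 · 1 = 8
Summing: (d * Id)(438) = 438 + 438 + 292 + 292 + 12 + 12 + 8 + 8 = 1500.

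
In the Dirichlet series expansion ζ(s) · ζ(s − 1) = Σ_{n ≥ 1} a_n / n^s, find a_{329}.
σ(329) = 384

In the product (Σ m^0/m^s)(Σ k / k^s) = Σ (Σ_{d | n} d) / n^s, the coefficient of 1/n^s is σ(n) = Σ_{d | n} d. For n = 329, divisors are [1, 7, 47, 329]; summing: σ(329) = 384.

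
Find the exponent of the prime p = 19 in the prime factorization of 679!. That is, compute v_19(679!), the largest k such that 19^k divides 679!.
v_19(679!) = 36

Legendre's formula: v_p(n!) = Σ_{k ≥ 1} ⌊n / p^k⌋. For p = 19, n = 679, the terms are:
  ⌊679/19^1⌋ = ⌊679/19⌋ = 35
  ⌊679/19^2⌋ = ⌊679/361⌋ = 1
(the next term ⌊679/19^3⌋ = 0, terminating the sum). Summing: v_19(679!) = 35 + 1 = 36.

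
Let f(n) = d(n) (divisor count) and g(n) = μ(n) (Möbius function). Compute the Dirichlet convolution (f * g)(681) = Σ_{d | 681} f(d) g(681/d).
(d * μ)(681) = 1

Divisors of 681: [1, 3, 227, 681]. For each d | 681:
  d = 1: d(1) · μ(681/1) = 1 · 1 = 1
  d = 3: d(3) · μ(681/3) = 2 · -1 = -2
  d = 227: d(227) · μ(681/227) = 2 · -1 = -2
  d = 681: d(681) · μ(681/681) = 4 · 1 = 4
Summing: (d * μ)(681) = 1 + -2 + -2 + 4 = 1.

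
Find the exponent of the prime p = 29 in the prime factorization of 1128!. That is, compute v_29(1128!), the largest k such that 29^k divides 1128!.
v_29(1128!) = 39

Legendre's formula: v_p(n!) = Σ_{k ≥ 1} ⌊n / p^k⌋. For p = 29, n = 1128, the terms are:
  ⌊1128/29^1⌋ = ⌊1128/29⌋ = 38
  ⌊1128/29^2⌋ = ⌊1128/841⌋ = 1
(the next term ⌊1128/29^3⌋ = 0, terminating the sum). Summing: v_29(1128!) = 38 + 1 = 39.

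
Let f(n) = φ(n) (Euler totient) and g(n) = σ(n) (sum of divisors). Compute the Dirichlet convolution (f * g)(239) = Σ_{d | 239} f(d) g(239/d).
(φ * σ)(239) = 478

Divisors of 239: [1, 239]. For each d | 239:
  d = 1: φ(1) · σ(239/1) = 1 · 240 = 240
  d = 239: φ(239) · σ(239/239) = 238 · 1 = 238
Summing: (φ * σ)(239) = 240 + 238 = 478.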